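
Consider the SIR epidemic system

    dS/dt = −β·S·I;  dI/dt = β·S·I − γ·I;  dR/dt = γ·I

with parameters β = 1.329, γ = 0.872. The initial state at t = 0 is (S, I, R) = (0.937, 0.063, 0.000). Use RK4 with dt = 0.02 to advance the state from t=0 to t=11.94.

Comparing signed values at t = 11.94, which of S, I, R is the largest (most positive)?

largest component: R

t=0.000: state=(0.937, 0.063, 0.000)
step 1 (dt=0.02): k1=(-0.078, 0.024, 0.055), k2=(-0.079, 0.024, 0.055), k3=(-0.079, 0.024, 0.055), k4=(-0.079, 0.024, 0.055); state += dt/6·(k1+2k2+2k3+k4)
t=0.020: state=(0.935, 0.063, 0.001)
t=0.040: state=(0.934, 0.064, 0.002)
t=0.060: state=(0.932, 0.064, 0.003)
continuing one RK4 step at a time; state shown every 25 steps (Δt=0.5):
t=0.500: state=(0.895, 0.075, 0.030)
t=1.000: state=(0.848, 0.086, 0.065)
t=1.500: state=(0.798, 0.097, 0.105)
t=2.000: state=(0.746, 0.104, 0.149)
t=2.500: state=(0.695, 0.109, 0.196)
t=3.000: state=(0.646, 0.110, 0.244)
t=3.500: state=(0.601, 0.108, 0.291)
t=4.000: state=(0.561, 0.102, 0.337)
t=4.500: state=(0.525, 0.095, 0.380)
t=5.000: state=(0.494, 0.086, 0.420)
t=5.500: state=(0.468, 0.077, 0.455)
t=6.000: state=(0.446, 0.067, 0.486)
t=6.500: state=(0.428, 0.058, 0.514)
t=7.000: state=(0.413, 0.050, 0.537)
t=7.500: state=(0.401, 0.042, 0.557)
t=8.000: state=(0.391, 0.035, 0.574)
t=8.500: state=(0.382, 0.030, 0.588)
t=9.000: state=(0.376, 0.025, 0.600)
t=9.500: state=(0.370, 0.020, 0.610)
t=10.000: state=(0.366, 0.017, 0.618)
t=10.500: state=(0.362, 0.014, 0.624)
t=11.000: state=(0.359, 0.011, 0.630)
t=11.500: state=(0.356, 0.009, 0.634)
t=11.940: state=(0.355, 0.008, 0.638)
compare at T: S=0.355, I=0.008, R=0.638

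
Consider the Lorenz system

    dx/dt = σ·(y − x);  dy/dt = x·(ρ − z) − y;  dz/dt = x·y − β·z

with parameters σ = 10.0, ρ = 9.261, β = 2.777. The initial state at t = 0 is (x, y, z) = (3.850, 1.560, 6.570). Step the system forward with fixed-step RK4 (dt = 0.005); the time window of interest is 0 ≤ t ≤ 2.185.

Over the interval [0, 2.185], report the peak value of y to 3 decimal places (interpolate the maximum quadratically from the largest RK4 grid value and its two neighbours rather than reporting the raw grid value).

max y = 6.897

t=0.000: state=(3.850, 1.560, 6.570)
step 1 (dt=0.005): k1=(-22.900, 8.800, -12.239), k2=(-22.107, 8.740, -12.160), k3=(-22.129, 8.745, -12.158), k4=(-21.356, 8.686, -12.079); state += dt/6·(k1+2k2+2k3+k4)
t=0.005: state=(3.739, 1.604, 6.509)
t=0.010: state=(3.636, 1.647, 6.449)
t=0.015: state=(3.540, 1.690, 6.390)
continuing one RK4 step at a time; state shown every 20 steps (Δt=0.1):
t=0.100: state=(2.704, 2.366, 5.508)
t=0.200: state=(2.789, 3.198, 4.828)
t=0.300: state=(3.416, 4.231, 4.663)
t=0.400: state=(4.374, 5.447, 5.194)
t=0.500: state=(5.473, 6.533, 6.557)
t=0.600: state=(6.325, 6.878, 8.510)
t=0.700: state=(6.449, 6.126, 10.152)
t=0.800: state=(5.767, 4.820, 10.620)
t=0.900: state=(4.765, 3.802, 9.994)
t=1.000: state=(3.964, 3.354, 8.901)
t=1.100: state=(3.561, 3.358, 7.823)
t=1.200: state=(3.534, 3.669, 7.001)
t=1.300: state=(3.804, 4.196, 6.559)
t=1.400: state=(4.289, 4.848, 6.571)
t=1.500: state=(4.877, 5.466, 7.059)
t=1.600: state=(5.400, 5.820, 7.912)
t=1.700: state=(5.656, 5.728, 8.816)
t=1.800: state=(5.538, 5.246, 9.380)
t=1.900: state=(5.134, 4.657, 9.408)
t=2.000: state=(4.661, 4.226, 9.009)
t=2.100: state=(4.309, 4.053, 8.428)
t=2.185: state=(4.168, 4.094, 7.954)
largest grid value and its neighbours: y(0.575)=6.89399, y(0.580)=6.89672, y(0.585)=6.89650
parabola through these three points peaks at t≈0.582 with y≈6.89699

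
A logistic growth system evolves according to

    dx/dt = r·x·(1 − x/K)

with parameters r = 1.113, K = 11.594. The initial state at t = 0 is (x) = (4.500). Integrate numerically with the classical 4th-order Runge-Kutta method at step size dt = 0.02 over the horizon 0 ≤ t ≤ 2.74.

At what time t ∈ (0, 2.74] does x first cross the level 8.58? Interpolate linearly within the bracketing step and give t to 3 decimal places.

t=0.000: state=(4.500)
step 1 (dt=0.02): k1=(3.065), k2=(3.072), k3=(3.072), k4=(3.079); state += dt/6·(k1+2k2+2k3+k4)
t=0.020: state=(4.561)
t=0.040: state=(4.623)
t=0.060: state=(4.685)
continuing one RK4 step at a time; state shown every 5 steps (Δt=0.1):
t=0.100: state=(4.810)
t=0.200: state=(5.126)
t=0.300: state=(5.446)
t=0.400: state=(5.768)
t=0.500: state=(6.090)
t=0.600: state=(6.411)
t=0.700: state=(6.728)
t=0.800: state=(7.039)
t=0.900: state=(7.343)
t=1.000: state=(7.638)
t=1.100: state=(7.923)
t=1.200: state=(8.196)
t=1.300: state=(8.457)
t=1.340: state=(8.558)
next step: t=1.360: state=(8.607) — x has crossed 8.58
linear interpolation between t=1.340 (8.55783) and t=1.360 (8.60745) → t≈1.349

t = 1.349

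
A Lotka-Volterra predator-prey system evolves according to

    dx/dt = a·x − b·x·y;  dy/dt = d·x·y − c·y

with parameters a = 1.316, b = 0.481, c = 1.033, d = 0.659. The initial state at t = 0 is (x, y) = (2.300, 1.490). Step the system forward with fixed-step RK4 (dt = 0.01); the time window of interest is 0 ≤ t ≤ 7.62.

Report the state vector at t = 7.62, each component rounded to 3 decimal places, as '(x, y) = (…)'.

(x, y) = (1.247, 4.843)

t=0.000: state=(2.300, 1.490)
step 1 (dt=0.01): k1=(1.378, 0.719), k2=(1.379, 0.728), k3=(1.379, 0.728), k4=(1.379, 0.736); state += dt/6·(k1+2k2+2k3+k4)
t=0.010: state=(2.314, 1.497)
t=0.020: state=(2.328, 1.505)
t=0.030: state=(2.341, 1.512)
continuing one RK4 step at a time; state shown every 25 steps (Δt=0.25):
t=0.250: state=(2.637, 1.729)
t=0.500: state=(2.913, 2.113)
t=0.750: state=(3.042, 2.672)
t=1.000: state=(2.939, 3.390)
t=1.250: state=(2.595, 4.143)
t=1.500: state=(2.111, 4.719)
t=1.750: state=(1.633, 4.957)
t=2.000: state=(1.255, 4.849)
t=2.250: state=(0.992, 4.500)
t=2.500: state=(0.825, 4.033)
t=2.750: state=(0.727, 3.537)
t=3.000: state=(0.680, 3.065)
t=3.250: state=(0.670, 2.645)
t=3.500: state=(0.693, 2.285)
t=3.750: state=(0.745, 1.986)
t=4.000: state=(0.828, 1.745)
t=4.250: state=(0.944, 1.559)
t=4.500: state=(1.096, 1.424)
t=4.750: state=(1.291, 1.338)
t=5.000: state=(1.531, 1.303)
t=5.250: state=(1.818, 1.326)
t=5.500: state=(2.144, 1.419)
t=5.750: state=(2.487, 1.605)
t=6.000: state=(2.800, 1.917)
t=6.250: state=(3.008, 2.395)
t=6.500: state=(3.018, 3.048)
t=6.750: state=(2.778, 3.808)
t=7.000: state=(2.339, 4.492)
t=7.250: state=(1.842, 4.895)
t=7.500: state=(1.412, 4.936)
t=7.620: state=(1.247, 4.843)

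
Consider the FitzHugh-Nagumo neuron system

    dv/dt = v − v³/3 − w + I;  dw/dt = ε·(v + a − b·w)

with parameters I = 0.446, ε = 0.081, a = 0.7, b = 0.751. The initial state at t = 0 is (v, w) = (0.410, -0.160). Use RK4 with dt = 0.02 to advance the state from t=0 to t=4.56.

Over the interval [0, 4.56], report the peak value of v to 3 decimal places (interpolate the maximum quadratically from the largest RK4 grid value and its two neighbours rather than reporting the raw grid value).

max v = 1.844

t=0.000: state=(0.410, -0.160)
step 1 (dt=0.02): k1=(0.993, 0.100), k2=(1.000, 0.100), k3=(1.000, 0.100), k4=(1.007, 0.101); state += dt/6·(k1+2k2+2k3+k4)
t=0.020: state=(0.430, -0.158)
t=0.040: state=(0.450, -0.156)
t=0.060: state=(0.471, -0.154)
continuing one RK4 step at a time; state shown every 10 steps (Δt=0.2):
t=0.200: state=(0.622, -0.139)
t=0.400: state=(0.857, -0.114)
t=0.600: state=(1.099, -0.085)
t=0.800: state=(1.324, -0.053)
t=1.000: state=(1.512, -0.019)
t=1.200: state=(1.652, 0.018)
t=1.400: state=(1.745, 0.057)
t=1.600: state=(1.801, 0.096)
t=1.800: state=(1.830, 0.135)
t=2.000: state=(1.842, 0.175)
t=2.200: state=(1.844, 0.214)
t=2.400: state=(1.838, 0.252)
t=2.600: state=(1.829, 0.290)
t=2.800: state=(1.817, 0.327)
t=3.000: state=(1.804, 0.363)
t=3.200: state=(1.789, 0.399)
t=3.400: state=(1.774, 0.434)
t=3.600: state=(1.759, 0.469)
t=3.800: state=(1.743, 0.502)
t=4.000: state=(1.727, 0.536)
t=4.200: state=(1.711, 0.568)
t=4.400: state=(1.695, 0.600)
t=4.560: state=(1.682, 0.625)
largest grid value and its neighbours: v(2.100)=1.84406, v(2.120)=1.84413, v(2.140)=1.84413
parabola through these three points peaks at t≈2.128 with v≈1.84414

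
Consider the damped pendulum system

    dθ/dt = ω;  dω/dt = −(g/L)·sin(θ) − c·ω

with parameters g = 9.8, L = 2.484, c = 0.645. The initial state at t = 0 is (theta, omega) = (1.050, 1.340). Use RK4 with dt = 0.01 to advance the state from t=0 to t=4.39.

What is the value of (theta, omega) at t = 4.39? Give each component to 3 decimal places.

(theta, omega) = (0.128, -0.644)

t=0.000: state=(1.050, 1.340)
step 1 (dt=0.01): k1=(1.340, -4.287), k2=(1.319, -4.286), k3=(1.319, -4.286), k4=(1.297, -4.284); state += dt/6·(k1+2k2+2k3+k4)
t=0.010: state=(1.063, 1.297)
t=0.020: state=(1.076, 1.254)
t=0.030: state=(1.088, 1.212)
continuing one RK4 step at a time; state shown every 20 steps (Δt=0.2):
t=0.200: state=(1.233, 0.501)
t=0.400: state=(1.255, -0.264)
t=0.600: state=(1.135, -0.923)
t=0.800: state=(0.896, -1.441)
t=1.000: state=(0.572, -1.761)
t=1.200: state=(0.208, -1.826)
t=1.400: state=(-0.141, -1.624)
t=1.600: state=(-0.427, -1.214)
t=1.800: state=(-0.619, -0.691)
t=2.000: state=(-0.702, -0.147)
t=2.200: state=(-0.681, 0.347)
t=2.400: state=(-0.570, 0.742)
t=2.600: state=(-0.394, 0.996)
t=2.800: state=(-0.183, 1.085)
t=3.000: state=(0.029, 1.008)
t=3.200: state=(0.211, 0.793)
t=3.400: state=(0.341, 0.491)
t=3.600: state=(0.406, 0.158)
t=3.800: state=(0.405, -0.157)
t=4.000: state=(0.347, -0.412)
t=4.200: state=(0.246, -0.580)
t=4.390: state=(0.128, -0.644)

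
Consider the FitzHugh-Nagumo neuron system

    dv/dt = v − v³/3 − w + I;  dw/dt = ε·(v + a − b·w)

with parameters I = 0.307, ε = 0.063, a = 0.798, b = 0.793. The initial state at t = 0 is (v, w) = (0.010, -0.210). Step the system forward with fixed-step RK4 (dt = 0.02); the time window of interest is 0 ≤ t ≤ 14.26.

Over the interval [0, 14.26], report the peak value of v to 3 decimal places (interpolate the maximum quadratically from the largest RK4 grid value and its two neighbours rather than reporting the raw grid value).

max v = 1.806

t=0.000: state=(0.010, -0.210)
step 1 (dt=0.02): k1=(0.527, 0.061), k2=(0.532, 0.062), k3=(0.532, 0.062), k4=(0.536, 0.062); state += dt/6·(k1+2k2+2k3+k4)
t=0.020: state=(0.021, -0.209)
t=0.040: state=(0.031, -0.208)
t=0.060: state=(0.042, -0.206)
continuing one RK4 step at a time; state shown every 25 steps (Δt=0.5):
t=0.500: state=(0.340, -0.175)
t=1.000: state=(0.818, -0.128)
t=1.500: state=(1.338, -0.066)
t=2.000: state=(1.671, 0.008)
t=2.500: state=(1.789, 0.087)
t=3.000: state=(1.805, 0.165)
t=3.500: state=(1.787, 0.242)
t=4.000: state=(1.758, 0.316)
t=4.500: state=(1.726, 0.387)
t=5.000: state=(1.691, 0.456)
t=5.500: state=(1.656, 0.521)
t=6.000: state=(1.620, 0.584)
t=6.500: state=(1.582, 0.644)
t=7.000: state=(1.544, 0.702)
t=7.500: state=(1.504, 0.757)
t=8.000: state=(1.463, 0.809)
t=8.500: state=(1.421, 0.859)
t=9.000: state=(1.376, 0.906)
t=9.500: state=(1.329, 0.951)
t=10.000: state=(1.279, 0.993)
t=10.500: state=(1.225, 1.032)
t=11.000: state=(1.166, 1.068)
t=11.500: state=(1.100, 1.102)
t=12.000: state=(1.026, 1.133)
t=12.500: state=(0.939, 1.160)
t=13.000: state=(0.833, 1.184)
t=13.500: state=(0.697, 1.204)
t=14.000: state=(0.511, 1.218)
t=14.260: state=(0.383, 1.222)
largest grid value and its neighbours: v(2.880)=1.80601, v(2.900)=1.80604, v(2.920)=1.80600
parabola through these three points peaks at t≈2.899 with v≈1.80604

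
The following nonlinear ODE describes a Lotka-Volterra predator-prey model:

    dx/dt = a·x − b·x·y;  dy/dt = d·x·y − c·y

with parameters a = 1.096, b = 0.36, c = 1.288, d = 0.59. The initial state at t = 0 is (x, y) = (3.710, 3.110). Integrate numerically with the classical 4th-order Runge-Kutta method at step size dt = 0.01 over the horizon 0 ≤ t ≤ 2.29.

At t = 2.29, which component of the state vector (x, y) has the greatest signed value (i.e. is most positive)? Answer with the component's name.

t=0.000: state=(3.710, 3.110)
step 1 (dt=0.01): k1=(-0.088, 2.802), k2=(-0.106, 2.814), k3=(-0.106, 2.813), k4=(-0.125, 2.825); state += dt/6·(k1+2k2+2k3+k4)
t=0.010: state=(3.709, 3.138)
t=0.020: state=(3.707, 3.167)
t=0.030: state=(3.706, 3.195)
continuing one RK4 step at a time; state shown every 10 steps (Δt=0.1):
t=0.100: state=(3.682, 3.401)
t=0.200: state=(3.615, 3.709)
t=0.300: state=(3.510, 4.024)
t=0.400: state=(3.369, 4.335)
t=0.500: state=(3.199, 4.626)
t=0.600: state=(3.008, 4.885)
t=0.700: state=(2.804, 5.098)
t=0.800: state=(2.596, 5.255)
t=0.900: state=(2.393, 5.353)
t=1.000: state=(2.200, 5.388)
t=1.100: state=(2.023, 5.365)
t=1.200: state=(1.863, 5.289)
t=1.300: state=(1.722, 5.168)
t=1.400: state=(1.599, 5.011)
t=1.500: state=(1.495, 4.826)
t=1.600: state=(1.407, 4.622)
t=1.700: state=(1.335, 4.405)
t=1.800: state=(1.276, 4.182)
t=1.900: state=(1.230, 3.959)
t=2.000: state=(1.195, 3.738)
t=2.100: state=(1.170, 3.524)
t=2.200: state=(1.154, 3.318)
t=2.290: state=(1.147, 3.140)
compare at T: x=1.147, y=3.140

largest component: y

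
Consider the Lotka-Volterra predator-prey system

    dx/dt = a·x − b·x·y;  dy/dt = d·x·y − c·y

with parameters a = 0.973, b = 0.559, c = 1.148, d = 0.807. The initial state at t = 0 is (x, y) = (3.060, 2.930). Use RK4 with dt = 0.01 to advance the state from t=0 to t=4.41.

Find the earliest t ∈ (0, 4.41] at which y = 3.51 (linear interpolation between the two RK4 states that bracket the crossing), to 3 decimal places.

t = 0.153

t=0.000: state=(3.060, 2.930)
step 1 (dt=0.01): k1=(-2.035, 3.872), k2=(-2.061, 3.873), k3=(-2.061, 3.873), k4=(-2.087, 3.874); state += dt/6·(k1+2k2+2k3+k4)
t=0.010: state=(3.039, 2.969)
t=0.020: state=(3.018, 3.007)
t=0.030: state=(2.997, 3.046)
t=0.150: state=(2.704, 3.499)
next step: t=0.160: state=(2.677, 3.535) — y has crossed 3.51
linear interpolation between t=0.150 (3.49938) and t=0.160 (3.53536) → t≈0.153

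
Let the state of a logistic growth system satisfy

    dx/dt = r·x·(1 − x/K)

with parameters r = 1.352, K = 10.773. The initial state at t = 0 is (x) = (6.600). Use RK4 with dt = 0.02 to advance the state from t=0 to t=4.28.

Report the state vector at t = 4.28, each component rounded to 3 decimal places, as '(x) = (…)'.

(x) = (10.752)

t=0.000: state=(6.600)
step 1 (dt=0.02): k1=(3.456), k2=(3.446), k3=(3.446), k4=(3.435); state += dt/6·(k1+2k2+2k3+k4)
t=0.020: state=(6.669)
t=0.040: state=(6.737)
t=0.060: state=(6.805)
continuing one RK4 step at a time; state shown every 10 steps (Δt=0.2):
t=0.200: state=(7.267)
t=0.400: state=(7.874)
t=0.600: state=(8.410)
t=0.800: state=(8.871)
t=1.000: state=(9.258)
t=1.200: state=(9.577)
t=1.400: state=(9.836)
t=1.600: state=(10.043)
t=1.800: state=(10.207)
t=2.000: state=(10.336)
t=2.200: state=(10.436)
t=2.400: state=(10.514)
t=2.600: state=(10.574)
t=2.800: state=(10.621)
t=3.000: state=(10.656)
t=3.200: state=(10.684)
t=3.400: state=(10.705)
t=3.600: state=(10.721)
t=3.800: state=(10.733)
t=4.000: state=(10.743)
t=4.200: state=(10.750)
t=4.280: state=(10.752)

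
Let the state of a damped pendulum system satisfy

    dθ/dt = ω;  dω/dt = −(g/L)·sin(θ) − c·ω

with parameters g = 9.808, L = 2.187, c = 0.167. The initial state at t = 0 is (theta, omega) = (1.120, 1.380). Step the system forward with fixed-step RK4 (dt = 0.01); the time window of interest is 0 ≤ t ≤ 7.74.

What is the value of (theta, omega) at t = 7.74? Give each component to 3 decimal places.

t=0.000: state=(1.120, 1.380)
step 1 (dt=0.01): k1=(1.380, -4.267), k2=(1.359, -4.277), k3=(1.359, -4.277), k4=(1.337, -4.286); state += dt/6·(k1+2k2+2k3+k4)
t=0.010: state=(1.134, 1.337)
t=0.020: state=(1.147, 1.294)
t=0.030: state=(1.159, 1.251)
continuing one RK4 step at a time; state shown every 25 steps (Δt=0.25):
t=0.250: state=(1.329, 0.284)
t=0.500: state=(1.264, -0.791)
t=0.750: state=(0.943, -1.743)
t=1.000: state=(0.420, -2.365)
t=1.250: state=(-0.189, -2.391)
t=1.500: state=(-0.724, -1.801)
t=1.750: state=(-1.061, -0.863)
t=2.000: state=(-1.148, 0.163)
t=2.250: state=(-0.984, 1.127)
t=2.500: state=(-0.603, 1.870)
t=2.750: state=(-0.087, 2.165)
t=3.000: state=(0.431, 1.882)
t=3.250: state=(0.817, 1.153)
t=3.500: state=(0.992, 0.231)
t=3.750: state=(0.932, -0.691)
t=4.000: state=(0.659, -1.456)
t=4.250: state=(0.233, -1.874)
t=4.500: state=(-0.236, -1.792)
t=4.750: state=(-0.624, -1.252)
t=5.000: state=(-0.840, -0.454)
t=5.250: state=(-0.847, 0.398)
t=5.500: state=(-0.651, 1.139)
t=5.750: state=(-0.300, 1.601)
t=6.000: state=(0.114, 1.636)
t=6.250: state=(0.481, 1.239)
t=6.500: state=(0.710, 0.560)
t=6.750: state=(0.754, -0.210)
t=7.000: state=(0.611, -0.905)
t=7.250: state=(0.321, -1.368)
t=7.500: state=(-0.042, -1.465)
t=7.740: state=(-0.367, -1.187)

(theta, omega) = (-0.367, -1.187)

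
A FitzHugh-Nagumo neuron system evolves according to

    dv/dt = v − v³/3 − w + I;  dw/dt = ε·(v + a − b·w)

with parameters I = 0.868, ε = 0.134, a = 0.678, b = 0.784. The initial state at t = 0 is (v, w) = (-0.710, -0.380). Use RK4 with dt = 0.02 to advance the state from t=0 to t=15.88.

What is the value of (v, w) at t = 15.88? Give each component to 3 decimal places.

t=0.000: state=(-0.710, -0.380)
step 1 (dt=0.02): k1=(0.657, 0.036), k2=(0.660, 0.036), k3=(0.660, 0.036), k4=(0.663, 0.037); state += dt/6·(k1+2k2+2k3+k4)
t=0.020: state=(-0.697, -0.379)
t=0.040: state=(-0.683, -0.379)
t=0.060: state=(-0.670, -0.378)
continuing one RK4 step at a time; state shown every 50 steps (Δt=1):
t=1.000: state=(0.234, -0.293)
t=2.000: state=(1.740, -0.045)
t=3.000: state=(1.987, 0.292)
t=4.000: state=(1.896, 0.597)
t=5.000: state=(1.789, 0.858)
t=6.000: state=(1.679, 1.079)
t=7.000: state=(1.568, 1.264)
t=8.000: state=(1.453, 1.416)
t=9.000: state=(1.332, 1.538)
t=10.000: state=(1.199, 1.632)
t=11.000: state=(1.048, 1.699)
t=12.000: state=(0.858, 1.737)
t=13.000: state=(0.578, 1.742)
t=14.000: state=(0.044, 1.698)
t=15.000: state=(-1.109, 1.553)
t=15.880: state=(-1.822, 1.317)

(v, w) = (-1.822, 1.317)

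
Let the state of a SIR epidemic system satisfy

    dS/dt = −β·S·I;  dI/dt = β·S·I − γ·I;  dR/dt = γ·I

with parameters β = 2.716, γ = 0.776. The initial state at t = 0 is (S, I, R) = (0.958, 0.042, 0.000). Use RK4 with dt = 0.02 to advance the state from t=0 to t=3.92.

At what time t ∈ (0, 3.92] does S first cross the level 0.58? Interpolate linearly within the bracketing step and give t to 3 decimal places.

t=0.000: state=(0.958, 0.042, 0.000)
step 1 (dt=0.02): k1=(-0.109, 0.077, 0.033), k2=(-0.111, 0.078, 0.033), k3=(-0.111, 0.078, 0.033), k4=(-0.113, 0.079, 0.034); state += dt/6·(k1+2k2+2k3+k4)
t=0.020: state=(0.956, 0.044, 0.001)
t=0.040: state=(0.953, 0.045, 0.001)
t=0.060: state=(0.951, 0.047, 0.002)
continuing one RK4 step at a time; state shown every 10 steps (Δt=0.2):
t=0.200: state=(0.932, 0.060, 0.008)
t=0.400: state=(0.896, 0.085, 0.019)
t=0.600: state=(0.849, 0.116, 0.034)
t=0.800: state=(0.789, 0.156, 0.056)
t=1.000: state=(0.716, 0.201, 0.083)
t=1.200: state=(0.634, 0.248, 0.118)
t=1.320: state=(0.582, 0.276, 0.142)
next step: t=1.340: state=(0.573, 0.280, 0.147) — S has crossed 0.58
linear interpolation between t=1.320 (0.58212) and t=1.340 (0.57341) → t≈1.325

t = 1.325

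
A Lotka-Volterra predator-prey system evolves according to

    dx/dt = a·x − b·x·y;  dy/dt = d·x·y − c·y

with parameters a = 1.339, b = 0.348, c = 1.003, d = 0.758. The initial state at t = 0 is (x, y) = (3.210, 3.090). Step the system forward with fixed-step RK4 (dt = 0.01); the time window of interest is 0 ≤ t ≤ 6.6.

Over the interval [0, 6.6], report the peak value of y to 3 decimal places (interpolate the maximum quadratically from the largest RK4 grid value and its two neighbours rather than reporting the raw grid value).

t=0.000: state=(3.210, 3.090)
step 1 (dt=0.01): k1=(0.846, 4.419), k2=(0.823, 4.461), k3=(0.823, 4.461), k4=(0.799, 4.503); state += dt/6·(k1+2k2+2k3+k4)
t=0.010: state=(3.218, 3.135)
t=0.020: state=(3.226, 3.180)
t=0.030: state=(3.233, 3.226)
continuing one RK4 step at a time; state shown every 25 steps (Δt=0.25):
t=0.250: state=(3.243, 4.459)
t=0.500: state=(2.852, 6.223)
t=0.750: state=(2.156, 7.803)
t=1.000: state=(1.469, 8.541)
t=1.250: state=(0.979, 8.354)
t=1.500: state=(0.682, 7.590)
t=1.750: state=(0.514, 6.605)
t=2.000: state=(0.422, 5.612)
t=2.250: state=(0.377, 4.708)
t=2.500: state=(0.362, 3.928)
t=2.750: state=(0.370, 3.275)
t=3.000: state=(0.399, 2.741)
t=3.250: state=(0.448, 2.310)
t=3.500: state=(0.520, 1.970)
t=3.750: state=(0.619, 1.707)
t=4.000: state=(0.753, 1.512)
t=4.250: state=(0.928, 1.379)
t=4.500: state=(1.155, 1.306)
t=4.750: state=(1.442, 1.298)
t=5.000: state=(1.795, 1.372)
t=5.250: state=(2.211, 1.559)
t=5.500: state=(2.660, 1.925)
t=5.750: state=(3.064, 2.581)
t=6.000: state=(3.274, 3.678)
t=6.250: state=(3.109, 5.277)
t=6.500: state=(2.539, 7.049)
t=6.600: state=(2.247, 7.645)
largest grid value and its neighbours: y(1.050)=8.56961, y(1.060)=8.57087, y(1.070)=8.57071
parabola through these three points peaks at t≈1.064 with y≈8.57098

max y = 8.571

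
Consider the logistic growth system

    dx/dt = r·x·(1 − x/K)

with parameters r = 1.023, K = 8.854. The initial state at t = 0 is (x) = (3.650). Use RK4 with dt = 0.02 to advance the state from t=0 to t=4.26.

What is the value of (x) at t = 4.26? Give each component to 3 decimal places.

t=0.000: state=(3.650)
step 1 (dt=0.02): k1=(2.195), k2=(2.199), k3=(2.199), k4=(2.202); state += dt/6·(k1+2k2+2k3+k4)
t=0.020: state=(3.694)
t=0.040: state=(3.738)
t=0.060: state=(3.782)
continuing one RK4 step at a time; state shown every 10 steps (Δt=0.2):
t=0.200: state=(4.095)
t=0.400: state=(4.548)
t=0.600: state=(4.997)
t=0.800: state=(5.435)
t=1.000: state=(5.854)
t=1.200: state=(6.245)
t=1.400: state=(6.605)
t=1.600: state=(6.931)
t=1.800: state=(7.221)
t=2.000: state=(7.476)
t=2.200: state=(7.698)
t=2.400: state=(7.888)
t=2.600: state=(8.051)
t=2.800: state=(8.188)
t=3.000: state=(8.304)
t=3.200: state=(8.400)
t=3.400: state=(8.481)
t=3.600: state=(8.547)
t=3.800: state=(8.603)
t=4.000: state=(8.648)
t=4.200: state=(8.685)
t=4.260: state=(8.695)

(x) = (8.695)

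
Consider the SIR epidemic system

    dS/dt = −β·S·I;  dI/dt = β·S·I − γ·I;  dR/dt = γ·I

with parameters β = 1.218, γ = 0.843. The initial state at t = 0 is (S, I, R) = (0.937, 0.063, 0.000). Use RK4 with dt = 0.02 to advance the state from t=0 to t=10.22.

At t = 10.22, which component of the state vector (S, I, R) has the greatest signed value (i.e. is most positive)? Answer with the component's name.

t=0.000: state=(0.937, 0.063, 0.000)
step 1 (dt=0.02): k1=(-0.072, 0.019, 0.053), k2=(-0.072, 0.019, 0.053), k3=(-0.072, 0.019, 0.053), k4=(-0.072, 0.019, 0.053); state += dt/6·(k1+2k2+2k3+k4)
t=0.020: state=(0.936, 0.063, 0.001)
t=0.040: state=(0.934, 0.064, 0.002)
t=0.060: state=(0.933, 0.064, 0.003)
continuing one RK4 step at a time; state shown every 25 steps (Δt=0.5):
t=0.500: state=(0.899, 0.072, 0.029)
t=1.000: state=(0.858, 0.081, 0.061)
t=1.500: state=(0.815, 0.088, 0.097)
t=2.000: state=(0.771, 0.094, 0.135)
t=2.500: state=(0.727, 0.097, 0.176)
t=3.000: state=(0.685, 0.098, 0.217)
t=3.500: state=(0.645, 0.097, 0.258)
t=4.000: state=(0.609, 0.093, 0.298)
t=4.500: state=(0.577, 0.087, 0.336)
t=5.000: state=(0.548, 0.081, 0.371)
t=5.500: state=(0.523, 0.073, 0.404)
t=6.000: state=(0.501, 0.066, 0.433)
t=6.500: state=(0.482, 0.058, 0.459)
t=7.000: state=(0.467, 0.051, 0.482)
t=7.500: state=(0.453, 0.044, 0.502)
t=8.000: state=(0.442, 0.038, 0.520)
t=8.500: state=(0.433, 0.033, 0.535)
t=9.000: state=(0.425, 0.028, 0.547)
t=9.500: state=(0.418, 0.024, 0.558)
t=10.000: state=(0.413, 0.020, 0.567)
t=10.220: state=(0.411, 0.018, 0.571)
compare at T: S=0.411, I=0.018, R=0.571

largest component: R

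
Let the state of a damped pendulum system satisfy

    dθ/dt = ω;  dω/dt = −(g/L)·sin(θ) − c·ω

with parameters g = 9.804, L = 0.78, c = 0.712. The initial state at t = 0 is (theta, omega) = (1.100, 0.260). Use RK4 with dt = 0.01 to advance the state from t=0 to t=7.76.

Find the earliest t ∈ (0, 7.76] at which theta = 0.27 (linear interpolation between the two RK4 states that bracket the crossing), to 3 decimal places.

t = 0.452

t=0.000: state=(1.100, 0.260)
step 1 (dt=0.01): k1=(0.260, -11.387), k2=(0.203, -11.354), k3=(0.203, -11.352), k4=(0.146, -11.318); state += dt/6·(k1+2k2+2k3+k4)
t=0.010: state=(1.102, 0.146)
t=0.020: state=(1.103, 0.034)
t=0.030: state=(1.103, -0.078)
t=0.450: state=(0.275, -3.164)
next step: t=0.460: state=(0.244, -3.174) — theta has crossed 0.27
linear interpolation between t=0.450 (0.27546) and t=0.460 (0.24376) → t≈0.452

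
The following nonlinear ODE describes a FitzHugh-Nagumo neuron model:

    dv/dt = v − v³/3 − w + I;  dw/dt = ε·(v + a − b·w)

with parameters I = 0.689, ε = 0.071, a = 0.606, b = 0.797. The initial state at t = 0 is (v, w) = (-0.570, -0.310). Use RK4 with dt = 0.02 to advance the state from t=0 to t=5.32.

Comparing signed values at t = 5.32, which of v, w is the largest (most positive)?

t=0.000: state=(-0.570, -0.310)
step 1 (dt=0.02): k1=(0.491, 0.020), k2=(0.494, 0.020), k3=(0.494, 0.020), k4=(0.497, 0.021); state += dt/6·(k1+2k2+2k3+k4)
t=0.020: state=(-0.560, -0.310)
t=0.040: state=(-0.550, -0.309)
t=0.060: state=(-0.540, -0.309)
continuing one RK4 step at a time; state shown every 10 steps (Δt=0.2):
t=0.200: state=(-0.465, -0.305)
t=0.400: state=(-0.343, -0.299)
t=0.600: state=(-0.200, -0.291)
t=0.800: state=(-0.028, -0.281)
t=1.000: state=(0.179, -0.268)
t=1.200: state=(0.427, -0.252)
t=1.400: state=(0.714, -0.233)
t=1.600: state=(1.025, -0.209)
t=1.800: state=(1.326, -0.182)
t=2.000: state=(1.581, -0.151)
t=2.200: state=(1.765, -0.117)
t=2.400: state=(1.880, -0.081)
t=2.600: state=(1.945, -0.044)
t=2.800: state=(1.976, -0.008)
t=3.000: state=(1.988, 0.029)
t=3.200: state=(1.990, 0.065)
t=3.400: state=(1.985, 0.101)
t=3.600: state=(1.977, 0.137)
t=3.800: state=(1.967, 0.171)
t=4.000: state=(1.956, 0.206)
t=4.200: state=(1.945, 0.240)
t=4.400: state=(1.933, 0.273)
t=4.600: state=(1.921, 0.305)
t=4.800: state=(1.909, 0.338)
t=5.000: state=(1.897, 0.369)
t=5.200: state=(1.885, 0.400)
t=5.320: state=(1.878, 0.419)
compare at T: v=1.878, w=0.419

largest component: v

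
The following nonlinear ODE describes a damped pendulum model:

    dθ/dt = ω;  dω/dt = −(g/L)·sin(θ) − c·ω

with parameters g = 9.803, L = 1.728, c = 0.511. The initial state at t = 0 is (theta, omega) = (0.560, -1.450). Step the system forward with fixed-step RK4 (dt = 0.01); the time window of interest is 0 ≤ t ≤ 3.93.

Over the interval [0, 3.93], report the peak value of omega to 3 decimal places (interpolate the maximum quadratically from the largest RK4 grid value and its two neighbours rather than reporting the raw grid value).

max omega = 1.233

t=0.000: state=(0.560, -1.450)
step 1 (dt=0.01): k1=(-1.450, -2.272), k2=(-1.461, -2.232), k3=(-1.461, -2.232), k4=(-1.472, -2.191); state += dt/6·(k1+2k2+2k3+k4)
t=0.010: state=(0.545, -1.472)
t=0.020: state=(0.531, -1.494)
t=0.030: state=(0.516, -1.514)
continuing one RK4 step at a time; state shown every 20 steps (Δt=0.2):
t=0.200: state=(0.236, -1.727)
t=0.400: state=(-0.105, -1.625)
t=0.600: state=(-0.392, -1.192)
t=0.800: state=(-0.569, -0.567)
t=1.000: state=(-0.616, 0.100)
t=1.200: state=(-0.535, 0.685)
t=1.400: state=(-0.354, 1.087)
t=1.600: state=(-0.117, 1.233)
t=1.800: state=(0.121, 1.107)
t=2.000: state=(0.311, 0.761)
t=2.200: state=(0.417, 0.294)
t=2.400: state=(0.428, -0.184)
t=2.600: state=(0.349, -0.581)
t=2.800: state=(0.206, -0.822)
t=3.000: state=(0.033, -0.870)
t=3.200: state=(-0.130, -0.729)
t=3.400: state=(-0.249, -0.450)
t=3.600: state=(-0.305, -0.104)
t=3.800: state=(-0.292, 0.229)
t=3.930: state=(-0.250, 0.406)
largest grid value and its neighbours: omega(1.590)=1.23207, omega(1.600)=1.23276, omega(1.610)=1.23275
parabola through these three points peaks at t≈1.605 with omega≈1.23284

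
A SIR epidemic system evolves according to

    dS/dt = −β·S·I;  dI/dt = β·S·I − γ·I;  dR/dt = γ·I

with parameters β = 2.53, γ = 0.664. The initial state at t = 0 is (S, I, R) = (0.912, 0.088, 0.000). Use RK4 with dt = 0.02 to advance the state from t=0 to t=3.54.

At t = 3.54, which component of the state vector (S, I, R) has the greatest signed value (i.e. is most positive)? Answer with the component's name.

largest component: R

t=0.000: state=(0.912, 0.088, 0.000)
step 1 (dt=0.02): k1=(-0.203, 0.145, 0.058), k2=(-0.206, 0.147, 0.059), k3=(-0.206, 0.147, 0.059), k4=(-0.209, 0.148, 0.060); state += dt/6·(k1+2k2+2k3+k4)
t=0.020: state=(0.908, 0.091, 0.001)
t=0.040: state=(0.904, 0.094, 0.002)
t=0.060: state=(0.899, 0.097, 0.004)
continuing one RK4 step at a time; state shown every 10 steps (Δt=0.2):
t=0.200: state=(0.865, 0.121, 0.014)
t=0.400: state=(0.806, 0.162, 0.032)
t=0.600: state=(0.734, 0.209, 0.057)
t=0.800: state=(0.652, 0.260, 0.088)
t=1.000: state=(0.564, 0.310, 0.126)
t=1.200: state=(0.477, 0.353, 0.170)
t=1.400: state=(0.396, 0.385, 0.219)
t=1.600: state=(0.324, 0.404, 0.272)
t=1.800: state=(0.263, 0.411, 0.326)
t=2.000: state=(0.214, 0.406, 0.380)
t=2.200: state=(0.175, 0.392, 0.433)
t=2.400: state=(0.144, 0.372, 0.484)
t=2.600: state=(0.120, 0.348, 0.532)
t=2.800: state=(0.101, 0.322, 0.576)
t=3.000: state=(0.087, 0.296, 0.618)
t=3.200: state=(0.075, 0.270, 0.655)
t=3.400: state=(0.066, 0.245, 0.689)
t=3.540: state=(0.061, 0.228, 0.711)
compare at T: S=0.061, I=0.228, R=0.711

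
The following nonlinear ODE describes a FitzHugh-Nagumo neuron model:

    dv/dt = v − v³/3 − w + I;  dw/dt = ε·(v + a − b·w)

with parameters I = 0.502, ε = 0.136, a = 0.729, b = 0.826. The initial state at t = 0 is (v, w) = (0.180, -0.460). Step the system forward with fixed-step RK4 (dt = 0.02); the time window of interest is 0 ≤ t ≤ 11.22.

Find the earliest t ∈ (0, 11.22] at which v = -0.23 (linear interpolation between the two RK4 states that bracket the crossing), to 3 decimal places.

t = 10.650

t=0.000: state=(0.180, -0.460)
step 1 (dt=0.02): k1=(1.140, 0.175), k2=(1.149, 0.177), k3=(1.149, 0.177), k4=(1.159, 0.178); state += dt/6·(k1+2k2+2k3+k4)
t=0.020: state=(0.203, -0.456)
t=0.040: state=(0.226, -0.453)
t=0.060: state=(0.250, -0.449)
continuing one RK4 step at a time; state shown every 25 steps (Δt=0.5):
t=0.500: state=(0.856, -0.353)
t=1.000: state=(1.533, -0.205)
t=1.500: state=(1.847, -0.032)
t=2.000: state=(1.897, 0.143)
t=2.500: state=(1.863, 0.308)
t=3.000: state=(1.808, 0.460)
t=3.500: state=(1.746, 0.601)
t=4.000: state=(1.681, 0.730)
t=4.500: state=(1.615, 0.847)
t=5.000: state=(1.547, 0.953)
t=5.500: state=(1.476, 1.050)
t=6.000: state=(1.403, 1.136)
t=6.500: state=(1.325, 1.212)
t=7.000: state=(1.242, 1.279)
t=7.500: state=(1.151, 1.336)
t=8.000: state=(1.049, 1.384)
t=8.500: state=(0.930, 1.422)
t=9.000: state=(0.786, 1.450)
t=9.500: state=(0.599, 1.465)
t=10.000: state=(0.336, 1.464)
t=10.500: state=(-0.068, 1.442)
t=10.640: state=(-0.219, 1.431)
next step: t=10.660: state=(-0.242, 1.429) — v has crossed -0.23
linear interpolation between t=10.640 (-0.21880) and t=10.660 (-0.24189) → t≈10.650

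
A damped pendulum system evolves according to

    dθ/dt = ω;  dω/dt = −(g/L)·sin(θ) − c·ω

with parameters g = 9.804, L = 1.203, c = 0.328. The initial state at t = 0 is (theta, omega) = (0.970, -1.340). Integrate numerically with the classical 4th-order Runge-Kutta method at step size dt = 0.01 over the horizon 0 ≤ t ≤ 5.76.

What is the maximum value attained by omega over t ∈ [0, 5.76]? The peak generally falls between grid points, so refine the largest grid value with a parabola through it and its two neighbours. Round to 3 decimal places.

t=0.000: state=(0.970, -1.340)
step 1 (dt=0.01): k1=(-1.340, -6.283), k2=(-1.371, -6.242), k3=(-1.371, -6.241), k4=(-1.402, -6.199); state += dt/6·(k1+2k2+2k3+k4)
t=0.010: state=(0.956, -1.402)
t=0.020: state=(0.942, -1.464)
t=0.030: state=(0.927, -1.525)
continuing one RK4 step at a time; state shown every 20 steps (Δt=0.2):
t=0.200: state=(0.590, -2.375)
t=0.400: state=(0.066, -2.731)
t=0.600: state=(-0.445, -2.246)
t=0.800: state=(-0.793, -1.168)
t=1.000: state=(-0.899, 0.110)
t=1.200: state=(-0.756, 1.283)
t=1.400: state=(-0.411, 2.081)
t=1.600: state=(0.034, 2.243)
t=1.800: state=(0.440, 1.716)
t=2.000: state=(0.690, 0.742)
t=2.200: state=(0.728, -0.355)
t=2.400: state=(0.559, -1.296)
t=2.600: state=(0.237, -1.833)
t=2.800: state=(-0.136, -1.792)
t=3.000: state=(-0.443, -1.212)
t=3.200: state=(-0.600, -0.329)
t=3.400: state=(-0.573, 0.585)
t=3.600: state=(-0.380, 1.286)
t=3.800: state=(-0.086, 1.572)
t=4.000: state=(0.215, 1.363)
t=4.200: state=(0.432, 0.759)
t=4.400: state=(0.507, -0.022)
t=4.600: state=(0.427, -0.747)
t=4.800: state=(0.225, -1.215)
t=5.000: state=(-0.032, -1.289)
t=5.200: state=(-0.263, -0.965)
t=5.400: state=(-0.400, -0.375)
t=5.600: state=(-0.409, 0.286)
t=5.760: state=(-0.325, 0.733)
largest grid value and its neighbours: omega(1.530)=2.26909, omega(1.540)=2.27087, omega(1.550)=2.27081
parabola through these three points peaks at t≈1.545 with omega≈2.27108

max omega = 2.271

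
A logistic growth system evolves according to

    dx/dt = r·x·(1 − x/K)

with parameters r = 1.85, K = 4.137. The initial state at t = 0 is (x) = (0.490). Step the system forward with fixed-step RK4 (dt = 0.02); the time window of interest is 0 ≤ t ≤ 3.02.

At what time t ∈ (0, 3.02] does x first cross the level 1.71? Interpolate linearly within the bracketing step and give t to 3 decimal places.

t=0.000: state=(0.490)
step 1 (dt=0.02): k1=(0.799), k2=(0.810), k3=(0.811), k4=(0.822); state += dt/6·(k1+2k2+2k3+k4)
t=0.020: state=(0.506)
t=0.040: state=(0.523)
t=0.060: state=(0.540)
continuing one RK4 step at a time; state shown every 5 steps (Δt=0.1):
t=0.100: state=(0.576)
t=0.200: state=(0.674)
t=0.300: state=(0.785)
t=0.400: state=(0.909)
t=0.500: state=(1.047)
t=0.600: state=(1.198)
t=0.700: state=(1.361)
t=0.800: state=(1.535)
t=0.880: state=(1.681)
next step: t=0.900: state=(1.718) — x has crossed 1.71
linear interpolation between t=0.880 (1.68089) and t=0.900 (1.71794) → t≈0.896

t = 0.896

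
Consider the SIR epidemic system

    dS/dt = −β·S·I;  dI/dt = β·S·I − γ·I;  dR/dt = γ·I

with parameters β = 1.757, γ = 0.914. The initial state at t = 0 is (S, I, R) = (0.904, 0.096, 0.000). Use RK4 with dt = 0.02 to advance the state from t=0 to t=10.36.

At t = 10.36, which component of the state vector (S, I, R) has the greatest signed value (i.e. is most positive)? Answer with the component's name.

largest component: R

t=0.000: state=(0.904, 0.096, 0.000)
step 1 (dt=0.02): k1=(-0.152, 0.065, 0.088), k2=(-0.153, 0.065, 0.088), k3=(-0.153, 0.065, 0.088), k4=(-0.154, 0.065, 0.089); state += dt/6·(k1+2k2+2k3+k4)
t=0.020: state=(0.901, 0.097, 0.002)
t=0.040: state=(0.898, 0.099, 0.004)
t=0.060: state=(0.895, 0.100, 0.005)
continuing one RK4 step at a time; state shown every 25 steps (Δt=0.5):
t=0.500: state=(0.819, 0.130, 0.052)
t=1.000: state=(0.720, 0.162, 0.118)
t=1.500: state=(0.618, 0.184, 0.198)
t=2.000: state=(0.523, 0.192, 0.284)
t=2.500: state=(0.443, 0.186, 0.371)
t=3.000: state=(0.379, 0.169, 0.453)
t=3.500: state=(0.330, 0.146, 0.525)
t=4.000: state=(0.293, 0.121, 0.586)
t=4.500: state=(0.266, 0.098, 0.636)
t=5.000: state=(0.247, 0.078, 0.676)
t=5.500: state=(0.232, 0.061, 0.707)
t=6.000: state=(0.222, 0.047, 0.732)
t=6.500: state=(0.214, 0.036, 0.750)
t=7.000: state=(0.208, 0.027, 0.765)
t=7.500: state=(0.203, 0.021, 0.776)
t=8.000: state=(0.200, 0.016, 0.784)
t=8.500: state=(0.198, 0.012, 0.790)
t=9.000: state=(0.196, 0.009, 0.795)
t=9.500: state=(0.195, 0.007, 0.799)
t=10.000: state=(0.194, 0.005, 0.801)
t=10.360: state=(0.193, 0.004, 0.803)
compare at T: S=0.193, I=0.004, R=0.803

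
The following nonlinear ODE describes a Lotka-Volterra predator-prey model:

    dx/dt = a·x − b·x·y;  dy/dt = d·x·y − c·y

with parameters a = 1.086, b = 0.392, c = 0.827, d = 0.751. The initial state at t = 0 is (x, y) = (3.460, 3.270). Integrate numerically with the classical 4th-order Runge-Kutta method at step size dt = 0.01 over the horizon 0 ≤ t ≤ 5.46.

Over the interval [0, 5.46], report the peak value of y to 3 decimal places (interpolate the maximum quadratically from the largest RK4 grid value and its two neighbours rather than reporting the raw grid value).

max y = 7.772

t=0.000: state=(3.460, 3.270)
step 1 (dt=0.01): k1=(-0.678, 5.793), k2=(-0.716, 5.836), k3=(-0.716, 5.835), k4=(-0.755, 5.878); state += dt/6·(k1+2k2+2k3+k4)
t=0.010: state=(3.453, 3.328)
t=0.020: state=(3.445, 3.388)
t=0.030: state=(3.436, 3.448)
continuing one RK4 step at a time; state shown every 20 steps (Δt=0.2):
t=0.200: state=(3.166, 4.577)
t=0.400: state=(2.598, 5.996)
t=0.600: state=(1.924, 7.137)
t=0.800: state=(1.330, 7.710)
t=1.000: state=(0.900, 7.710)
t=1.200: state=(0.620, 7.313)
t=1.400: state=(0.444, 6.706)
t=1.600: state=(0.335, 6.022)
t=1.800: state=(0.267, 5.338)
t=2.000: state=(0.224, 4.693)
t=2.200: state=(0.197, 4.104)
t=2.400: state=(0.181, 3.578)
t=2.600: state=(0.173, 3.114)
t=2.800: state=(0.171, 2.709)
t=3.000: state=(0.175, 2.356)
t=3.200: state=(0.183, 2.051)
t=3.400: state=(0.195, 1.788)
t=3.600: state=(0.213, 1.563)
t=3.800: state=(0.236, 1.370)
t=4.000: state=(0.265, 1.205)
t=4.200: state=(0.301, 1.066)
t=4.400: state=(0.346, 0.948)
t=4.600: state=(0.401, 0.850)
t=4.800: state=(0.467, 0.769)
t=5.000: state=(0.548, 0.703)
t=5.200: state=(0.646, 0.652)
t=5.400: state=(0.764, 0.614)
t=5.460: state=(0.804, 0.605)
largest grid value and its neighbours: y(0.890)=7.77195, y(0.900)=7.77217, y(0.910)=7.77114
parabola through these three points peaks at t≈0.897 with y≈7.77224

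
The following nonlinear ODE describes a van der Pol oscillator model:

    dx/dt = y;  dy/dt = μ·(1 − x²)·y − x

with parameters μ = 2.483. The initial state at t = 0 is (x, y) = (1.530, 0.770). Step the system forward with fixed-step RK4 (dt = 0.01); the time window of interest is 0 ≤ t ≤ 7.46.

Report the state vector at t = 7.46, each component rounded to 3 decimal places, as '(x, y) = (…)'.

t=0.000: state=(1.530, 0.770)
step 1 (dt=0.01): k1=(0.770, -4.094), k2=(0.750, -4.051), k3=(0.750, -4.051), k4=(0.729, -4.008); state += dt/6·(k1+2k2+2k3+k4)
t=0.010: state=(1.537, 0.729)
t=0.020: state=(1.545, 0.690)
t=0.030: state=(1.551, 0.651)
continuing one RK4 step at a time; state shown every 25 steps (Δt=0.25):
t=0.250: state=(1.619, 0.044)
t=0.500: state=(1.589, -0.240)
t=0.750: state=(1.512, -0.361)
t=1.000: state=(1.412, -0.442)
t=1.250: state=(1.291, -0.532)
t=1.500: state=(1.143, -0.660)
t=1.750: state=(0.954, -0.875)
t=2.000: state=(0.689, -1.293)
t=2.250: state=(0.267, -2.211)
t=2.500: state=(-0.494, -3.964)
t=2.750: state=(-1.531, -3.414)
t=3.000: state=(-1.986, -0.576)
t=3.250: state=(-2.014, 0.139)
t=3.500: state=(-1.962, 0.251)
t=3.750: state=(-1.895, 0.281)
t=4.000: state=(-1.822, 0.302)
t=4.250: state=(-1.744, 0.325)
t=4.500: state=(-1.659, 0.352)
t=4.750: state=(-1.567, 0.388)
t=5.000: state=(-1.464, 0.436)
t=5.250: state=(-1.347, 0.504)
t=5.500: state=(-1.209, 0.607)
t=5.750: state=(-1.038, 0.776)
t=6.000: state=(-0.809, 1.090)
t=6.250: state=(-0.465, 1.752)
t=6.500: state=(0.134, 3.202)
t=6.750: state=(1.136, 4.327)
t=7.000: state=(1.890, 1.431)
t=7.250: state=(2.022, 0.006)
t=7.460: state=(1.995, -0.211)

(x, y) = (1.995, -0.211)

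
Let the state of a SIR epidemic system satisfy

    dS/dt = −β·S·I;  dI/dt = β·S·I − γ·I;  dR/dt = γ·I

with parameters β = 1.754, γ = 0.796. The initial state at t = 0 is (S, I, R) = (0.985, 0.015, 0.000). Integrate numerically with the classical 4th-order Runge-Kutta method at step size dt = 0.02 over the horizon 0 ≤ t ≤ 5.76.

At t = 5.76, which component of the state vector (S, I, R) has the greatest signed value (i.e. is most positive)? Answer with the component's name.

t=0.000: state=(0.985, 0.015, 0.000)
step 1 (dt=0.02): k1=(-0.026, 0.014, 0.012), k2=(-0.026, 0.014, 0.012), k3=(-0.026, 0.014, 0.012), k4=(-0.026, 0.014, 0.012); state += dt/6·(k1+2k2+2k3+k4)
t=0.020: state=(0.984, 0.015, 0.000)
t=0.040: state=(0.984, 0.016, 0.000)
t=0.060: state=(0.983, 0.016, 0.001)
continuing one RK4 step at a time; state shown every 10 steps (Δt=0.2):
t=0.200: state=(0.979, 0.018, 0.003)
t=0.400: state=(0.973, 0.022, 0.006)
t=0.600: state=(0.964, 0.026, 0.010)
t=0.800: state=(0.955, 0.031, 0.014)
t=1.000: state=(0.944, 0.037, 0.019)
t=1.200: state=(0.930, 0.044, 0.026)
t=1.400: state=(0.915, 0.052, 0.033)
t=1.600: state=(0.897, 0.060, 0.042)
t=1.800: state=(0.877, 0.070, 0.053)
t=2.000: state=(0.854, 0.081, 0.065)
t=2.200: state=(0.828, 0.093, 0.079)
t=2.400: state=(0.800, 0.106, 0.095)
t=2.600: state=(0.769, 0.119, 0.112)
t=2.800: state=(0.736, 0.132, 0.132)
t=3.000: state=(0.701, 0.145, 0.154)
t=3.200: state=(0.665, 0.157, 0.178)
t=3.400: state=(0.628, 0.168, 0.204)
t=3.600: state=(0.591, 0.177, 0.232)
t=3.800: state=(0.555, 0.185, 0.260)
t=4.000: state=(0.520, 0.190, 0.290)
t=4.200: state=(0.486, 0.193, 0.321)
t=4.400: state=(0.454, 0.194, 0.352)
t=4.600: state=(0.424, 0.193, 0.383)
t=4.800: state=(0.396, 0.191, 0.413)
t=5.000: state=(0.371, 0.186, 0.443)
t=5.200: state=(0.348, 0.180, 0.472)
t=5.400: state=(0.327, 0.173, 0.500)
t=5.600: state=(0.308, 0.165, 0.527)
t=5.760: state=(0.295, 0.158, 0.548)
compare at T: S=0.295, I=0.158, R=0.548

largest component: R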